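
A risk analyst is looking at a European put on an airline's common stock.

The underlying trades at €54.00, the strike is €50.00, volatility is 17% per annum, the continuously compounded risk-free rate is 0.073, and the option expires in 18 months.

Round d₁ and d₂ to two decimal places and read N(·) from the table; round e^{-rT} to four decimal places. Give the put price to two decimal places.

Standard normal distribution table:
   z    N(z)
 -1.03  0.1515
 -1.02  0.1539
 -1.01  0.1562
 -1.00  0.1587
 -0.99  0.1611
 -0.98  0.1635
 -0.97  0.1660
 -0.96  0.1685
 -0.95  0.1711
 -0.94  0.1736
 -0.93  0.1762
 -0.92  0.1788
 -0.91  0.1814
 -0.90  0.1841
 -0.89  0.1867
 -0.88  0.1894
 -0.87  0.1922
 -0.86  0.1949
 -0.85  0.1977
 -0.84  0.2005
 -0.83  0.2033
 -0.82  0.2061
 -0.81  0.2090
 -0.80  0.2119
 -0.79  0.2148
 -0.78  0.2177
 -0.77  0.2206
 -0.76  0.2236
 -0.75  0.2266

€1.06

T = 1.5;  σ√T = 0.2082
ln(S/K) + (r + σ²/2)T = ln(54/50) + (0.073 + 0.17²/2)·1.5 = 0.0770 + 0.1312 = 0.2081
d₁ = 0.2081 / 0.2082 = 0.9997 → 1.00
d₂ = d₁ − σ√T = 0.9997 − 0.2082 = 0.7915 → 0.79
e^(−rT) = e^(−0.073·1.5) = 0.8963
P = 50·0.8963·N(-0.79) − 54·N(-1.00) = 50·0.8963·0.2148 − 54·0.1587 = 9.6263 − 8.5698 = 1.0565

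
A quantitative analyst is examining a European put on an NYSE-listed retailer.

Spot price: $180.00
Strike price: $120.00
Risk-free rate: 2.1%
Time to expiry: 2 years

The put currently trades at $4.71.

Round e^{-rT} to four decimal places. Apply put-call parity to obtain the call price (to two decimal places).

e^(−rT) = e^(−0.021·2) = 0.9589
Put-call parity: C − P = S − K·e^(−rT) = 180 − 120·0.9589 = 180 − 115.0680 = 64.9320
C = P + (C − P) = 4.71 + (64.9320) = 69.6420

$69.64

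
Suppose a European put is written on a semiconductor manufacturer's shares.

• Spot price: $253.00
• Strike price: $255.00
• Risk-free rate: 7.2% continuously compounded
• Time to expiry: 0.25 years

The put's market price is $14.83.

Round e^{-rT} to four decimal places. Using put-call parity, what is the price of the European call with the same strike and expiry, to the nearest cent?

$17.37

exp(−rT) = exp(−0.072·0.25) = 0.9822
Put-call parity: C − P = S − K·e^(−rT) = 253 − 255·0.9822 = 253 − 250.4610 = 2.5390
C = P + (C − P) = 14.83 + (2.5390) = 17.3690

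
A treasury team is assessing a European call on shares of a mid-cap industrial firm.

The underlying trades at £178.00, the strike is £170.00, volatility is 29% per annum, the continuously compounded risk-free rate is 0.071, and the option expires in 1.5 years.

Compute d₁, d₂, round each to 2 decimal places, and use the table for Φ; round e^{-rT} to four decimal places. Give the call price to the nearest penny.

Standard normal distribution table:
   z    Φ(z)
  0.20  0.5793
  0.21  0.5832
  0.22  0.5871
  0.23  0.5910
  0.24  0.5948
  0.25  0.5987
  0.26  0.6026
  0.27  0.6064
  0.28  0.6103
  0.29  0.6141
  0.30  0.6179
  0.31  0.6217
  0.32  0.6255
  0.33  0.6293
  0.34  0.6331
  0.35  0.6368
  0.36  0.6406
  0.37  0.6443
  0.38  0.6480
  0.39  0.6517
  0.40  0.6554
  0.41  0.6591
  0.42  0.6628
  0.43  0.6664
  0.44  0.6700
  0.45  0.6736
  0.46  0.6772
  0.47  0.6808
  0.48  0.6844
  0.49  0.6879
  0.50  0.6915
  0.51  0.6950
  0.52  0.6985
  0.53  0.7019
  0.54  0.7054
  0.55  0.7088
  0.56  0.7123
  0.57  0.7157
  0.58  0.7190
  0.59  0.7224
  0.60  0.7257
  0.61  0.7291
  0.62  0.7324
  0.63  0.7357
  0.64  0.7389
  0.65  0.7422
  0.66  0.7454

σ√T = 0.29 × 1.2247 = 0.3552
d₁ = [ln(178/170) + (0.071 + 0.29²/2)·1.5] / 0.3552 = [0.0460 + 0.1696] / 0.3552 = 0.6069 ⇒ 0.61
d₂ = d₁ − σ√T = 0.6069 − 0.3552 = 0.2517 ⇒ 0.25
exp(−rT) = exp(−0.071·1.5) = 0.8990
N(d₁) = N(0.61) = 0.7291;  N(d₂) = N(0.25) = 0.5987
C = 178·0.7291 − 170·0.8990·0.5987 = 129.7798 − 91.4993 = 38.2805

£38.28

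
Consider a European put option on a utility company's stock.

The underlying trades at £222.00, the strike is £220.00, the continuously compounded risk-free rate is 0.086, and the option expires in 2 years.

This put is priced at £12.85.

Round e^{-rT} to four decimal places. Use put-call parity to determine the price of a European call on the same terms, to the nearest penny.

£49.61

exp(−rT) = exp(−0.086·2) = 0.8420
Put-call parity: C − P = S − K·e^(−rT) = 222 − 220·0.8420 = 222 − 185.2400 = 36.7600
C = P + (C − P) = 12.85 + (36.7600) = 49.6100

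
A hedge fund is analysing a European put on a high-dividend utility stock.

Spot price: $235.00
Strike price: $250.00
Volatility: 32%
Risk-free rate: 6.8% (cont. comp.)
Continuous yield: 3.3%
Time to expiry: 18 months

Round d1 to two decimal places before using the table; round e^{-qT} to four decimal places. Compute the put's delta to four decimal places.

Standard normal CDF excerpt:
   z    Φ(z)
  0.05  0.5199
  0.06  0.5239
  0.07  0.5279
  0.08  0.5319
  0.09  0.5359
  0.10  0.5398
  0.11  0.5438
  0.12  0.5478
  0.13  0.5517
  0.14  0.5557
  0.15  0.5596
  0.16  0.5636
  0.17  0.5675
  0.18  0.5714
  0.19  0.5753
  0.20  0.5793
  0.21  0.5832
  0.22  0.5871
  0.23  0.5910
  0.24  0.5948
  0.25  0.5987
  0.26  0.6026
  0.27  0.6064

-0.4116

T = 1.5;  σ√T = 0.3919
d₁ = [ln(235/250) + (0.068 − 0.033 + 0.32²/2)·1.5] / 0.3919 = [-0.0619 + 0.1293] / 0.3919 = 0.1720 which rounds to 0.17
N(d₁) = N(0.17) = 0.5675
Δ_put = e^(−qT)·(N(d₁) − 1) = 0.9517·(0.5675 − 1) = -0.4116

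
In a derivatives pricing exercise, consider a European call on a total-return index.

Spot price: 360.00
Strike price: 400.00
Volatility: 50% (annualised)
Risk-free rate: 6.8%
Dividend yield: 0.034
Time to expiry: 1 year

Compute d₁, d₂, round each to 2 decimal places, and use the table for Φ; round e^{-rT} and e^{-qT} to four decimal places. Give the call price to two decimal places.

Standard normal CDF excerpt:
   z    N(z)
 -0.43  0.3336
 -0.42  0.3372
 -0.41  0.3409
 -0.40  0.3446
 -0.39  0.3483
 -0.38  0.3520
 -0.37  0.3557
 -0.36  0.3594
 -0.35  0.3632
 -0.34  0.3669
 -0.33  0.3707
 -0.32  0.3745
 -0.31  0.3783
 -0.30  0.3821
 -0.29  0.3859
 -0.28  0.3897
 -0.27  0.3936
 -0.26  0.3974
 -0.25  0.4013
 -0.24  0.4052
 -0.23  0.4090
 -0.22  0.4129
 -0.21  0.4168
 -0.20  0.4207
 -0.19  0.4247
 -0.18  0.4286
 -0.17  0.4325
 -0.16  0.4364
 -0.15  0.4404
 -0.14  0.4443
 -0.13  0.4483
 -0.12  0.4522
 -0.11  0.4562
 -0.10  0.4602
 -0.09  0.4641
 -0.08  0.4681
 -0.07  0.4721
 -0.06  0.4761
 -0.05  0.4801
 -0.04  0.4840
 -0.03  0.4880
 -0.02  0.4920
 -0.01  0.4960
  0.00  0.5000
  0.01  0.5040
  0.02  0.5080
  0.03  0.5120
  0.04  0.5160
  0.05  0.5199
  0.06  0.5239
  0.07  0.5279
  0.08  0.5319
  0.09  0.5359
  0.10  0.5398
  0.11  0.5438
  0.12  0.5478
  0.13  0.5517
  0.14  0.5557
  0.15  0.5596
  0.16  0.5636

59.06

σ√T = 0.5 × 1.0000 = 0.5000
d₁ = [ln(360/400) + (0.068 − 0.034 + ½·0.5²)·1] / (σ√T) = (-0.1054 + 0.1590) / 0.5000 = 0.1073 ≈ 0.11
d₂ = 0.1073 − 0.5000 = -0.3927 ≈ -0.39
e^(−qT) = e^(−0.034·1) = 0.9666;  e^(−rT) = e^(−0.068·1) = 0.9343
N(d₁) = N(0.11) = 0.5438;  N(d₂) = N(-0.39) = 0.3483
C = 360·0.9666·0.5438 − 400·0.9343·0.3483 = 189.2293 − 130.1667 = 59.0627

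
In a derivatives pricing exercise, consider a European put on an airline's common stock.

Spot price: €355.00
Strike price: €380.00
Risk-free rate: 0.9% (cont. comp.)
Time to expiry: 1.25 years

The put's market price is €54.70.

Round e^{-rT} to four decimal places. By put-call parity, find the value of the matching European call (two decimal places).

e^(−rT) = e^(−0.009·1.25) = 0.9888
Put-call parity: C − P = S − K·e^(−rT) = 355 − 380·0.9888 = 355 − 375.7440 = -20.7440
C = P + (C − P) = 54.70 + (-20.7440) = 33.9560

€33.96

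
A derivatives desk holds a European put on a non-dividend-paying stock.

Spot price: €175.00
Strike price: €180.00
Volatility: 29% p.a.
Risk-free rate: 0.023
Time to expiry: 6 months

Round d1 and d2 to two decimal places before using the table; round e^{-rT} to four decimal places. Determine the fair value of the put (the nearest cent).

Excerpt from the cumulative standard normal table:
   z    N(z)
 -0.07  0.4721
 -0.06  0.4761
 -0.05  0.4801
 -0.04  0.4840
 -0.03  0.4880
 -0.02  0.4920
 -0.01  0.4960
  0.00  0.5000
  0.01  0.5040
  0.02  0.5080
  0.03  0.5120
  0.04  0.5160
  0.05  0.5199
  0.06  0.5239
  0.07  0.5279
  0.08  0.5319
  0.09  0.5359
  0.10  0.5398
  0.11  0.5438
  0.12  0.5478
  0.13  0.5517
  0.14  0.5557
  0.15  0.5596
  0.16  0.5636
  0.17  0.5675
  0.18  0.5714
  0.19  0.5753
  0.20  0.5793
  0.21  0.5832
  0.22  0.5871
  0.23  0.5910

σ√T = 0.29·√0.5 = 0.2051
d₁ = [ln(175/180) + (0.023 + 0.29²/2)·0.5] / 0.2051 = [-0.0282 + 0.0325] / 0.2051 = 0.0212 which rounds to 0.02
d₂ = d₁ − σ√T = 0.0212 − 0.2051 = -0.1838 which rounds to -0.18
e^(−rT) = e^(−0.023·0.5) = 0.9886
N(−d₂) = N(0.18) = 0.5714;  N(−d₁) = N(-0.02) = 0.4920
P = 180·0.9886·0.5714 − 175·0.4920 = 101.6795 − 86.1000 = 15.5795

€15.58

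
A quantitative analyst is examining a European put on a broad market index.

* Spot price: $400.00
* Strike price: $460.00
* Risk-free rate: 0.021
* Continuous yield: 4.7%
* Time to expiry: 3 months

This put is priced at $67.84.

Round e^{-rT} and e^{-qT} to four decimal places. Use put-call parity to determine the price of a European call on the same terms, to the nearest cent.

exp(−qT) = exp(−0.047·0.25) = 0.9883;  exp(−rT) = exp(−0.021·0.25) = 0.9948
Put-call parity: C − P = S·e^(−qT) − K·e^(−rT) = 400·0.9883 − 460·0.9948 = 395.3200 − 457.6080 = -62.2880
C = P + (C − P) = 67.84 + (-62.2880) = 5.5520

$5.55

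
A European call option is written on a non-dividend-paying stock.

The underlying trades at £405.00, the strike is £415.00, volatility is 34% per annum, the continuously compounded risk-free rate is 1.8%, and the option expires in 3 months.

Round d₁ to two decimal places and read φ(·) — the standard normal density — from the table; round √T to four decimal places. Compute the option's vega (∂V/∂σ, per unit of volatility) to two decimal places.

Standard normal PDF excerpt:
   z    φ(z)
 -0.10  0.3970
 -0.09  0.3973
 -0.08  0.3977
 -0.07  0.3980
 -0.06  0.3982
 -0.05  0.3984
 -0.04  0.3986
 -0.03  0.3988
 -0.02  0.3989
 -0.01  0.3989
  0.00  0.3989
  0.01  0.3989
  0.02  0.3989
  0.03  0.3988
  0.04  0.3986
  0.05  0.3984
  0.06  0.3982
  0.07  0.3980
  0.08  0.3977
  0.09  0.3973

T = 0.25;  σ√T = 0.1700
d₁ = [ln(405/415) + (0.018 + 0.34²/2)·0.25] / 0.1700 = [-0.0244 + 0.0190] / 0.1700 = -0.0320 which rounds to -0.03
√T = √0.25 = 0.5000
φ(d₁) = φ(-0.03) = 0.3988
vega = S·φ(d₁)·√T = 405·0.3988·0.5000 = 80.7570

80.76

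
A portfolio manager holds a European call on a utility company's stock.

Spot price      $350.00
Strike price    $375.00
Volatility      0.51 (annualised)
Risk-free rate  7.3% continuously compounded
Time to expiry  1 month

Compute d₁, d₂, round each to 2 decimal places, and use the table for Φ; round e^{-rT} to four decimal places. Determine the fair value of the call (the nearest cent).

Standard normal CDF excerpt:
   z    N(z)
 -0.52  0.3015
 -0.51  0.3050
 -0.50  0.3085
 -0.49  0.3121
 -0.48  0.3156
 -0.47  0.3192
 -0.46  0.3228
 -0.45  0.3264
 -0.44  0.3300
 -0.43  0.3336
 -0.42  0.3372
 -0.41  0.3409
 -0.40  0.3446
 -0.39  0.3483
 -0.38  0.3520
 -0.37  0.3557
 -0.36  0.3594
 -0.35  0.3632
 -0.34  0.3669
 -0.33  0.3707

$12.14

σ√T = 0.51 × 0.2887 = 0.1472
d₁ = [ln(350/375) + (0.073 + 0.51²/2)·0.08333] / 0.1472 = [-0.0690 + 0.0169] / 0.1472 = -0.3537 → -0.35
d₂ = d₁ − σ√T = -0.3537 − 0.1472 = -0.5009 → -0.50
e^(−rT) = e^(−0.073·0.08333) = 0.9939
N(d₁) = N(-0.35) = 0.3632;  N(d₂) = N(-0.50) = 0.3085
C = 350·0.3632 − 375·0.9939·0.3085 = 127.1200 − 114.9818 = 12.1382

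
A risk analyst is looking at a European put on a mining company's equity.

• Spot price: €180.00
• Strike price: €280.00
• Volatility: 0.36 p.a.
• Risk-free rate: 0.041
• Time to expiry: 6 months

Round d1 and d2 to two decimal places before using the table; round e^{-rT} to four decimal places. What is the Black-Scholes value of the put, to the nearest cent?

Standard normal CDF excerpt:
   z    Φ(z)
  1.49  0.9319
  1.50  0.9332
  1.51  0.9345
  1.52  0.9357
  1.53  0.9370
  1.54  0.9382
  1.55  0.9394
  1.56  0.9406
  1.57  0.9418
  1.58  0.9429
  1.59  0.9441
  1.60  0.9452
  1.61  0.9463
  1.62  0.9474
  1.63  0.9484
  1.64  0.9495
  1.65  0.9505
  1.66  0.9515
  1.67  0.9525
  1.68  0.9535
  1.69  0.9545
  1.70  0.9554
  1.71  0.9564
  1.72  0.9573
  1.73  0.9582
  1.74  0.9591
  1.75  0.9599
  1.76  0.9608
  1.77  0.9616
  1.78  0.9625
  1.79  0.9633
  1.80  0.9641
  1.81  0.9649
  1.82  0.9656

T = 0.5;  σ√T = 0.2546
d₁ = [ln(180/280) + (0.041 + 0.36²/2)·0.5] / 0.2546 = [-0.4418 + 0.0529] / 0.2546 = -1.5279 ≈ -1.53
d₂ = d₁ − σ√T = -1.5279 − 0.2546 = -1.7824 ≈ -1.78
e^(−rT) = e^(−0.041·0.5) = 0.9797
P = 280·0.9797·N(1.78) − 180·N(1.53) = 280·0.9797·0.9625 − 180·0.9370 = 264.0292 − 168.6600 = 95.3692

€95.37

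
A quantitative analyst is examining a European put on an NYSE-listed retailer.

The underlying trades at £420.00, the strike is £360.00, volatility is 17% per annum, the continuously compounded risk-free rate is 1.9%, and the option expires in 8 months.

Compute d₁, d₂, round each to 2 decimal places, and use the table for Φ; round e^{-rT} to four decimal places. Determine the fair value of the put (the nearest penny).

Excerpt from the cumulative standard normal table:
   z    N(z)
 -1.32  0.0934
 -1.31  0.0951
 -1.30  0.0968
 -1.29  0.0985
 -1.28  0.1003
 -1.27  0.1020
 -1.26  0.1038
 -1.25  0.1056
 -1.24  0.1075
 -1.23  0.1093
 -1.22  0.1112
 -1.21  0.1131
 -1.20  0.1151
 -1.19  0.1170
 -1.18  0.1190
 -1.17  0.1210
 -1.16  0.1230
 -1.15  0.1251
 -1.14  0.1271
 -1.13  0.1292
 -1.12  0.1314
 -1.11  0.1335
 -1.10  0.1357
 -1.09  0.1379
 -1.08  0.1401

σ√T = 0.17·√0.6667 = 0.1388
ln(S/K) + (r + σ²/2)T = ln(420/360) + (0.019 + 0.17²/2)·0.6667 = 0.1542 + 0.0223 = 0.1765
d₁ = 0.1765 / 0.1388 = 1.2712 → 1.27
d₂ = d₁ − σ√T = 1.2712 − 0.1388 = 1.1324 → 1.13
e^(−rT) = e^(−0.019·0.6667) = 0.9874
N(−d₂) = N(-1.13) = 0.1292;  N(−d₁) = N(-1.27) = 0.1020
P = 360·0.9874·0.1292 − 420·0.1020 = 45.9259 − 42.8400 = 3.0859

£3.09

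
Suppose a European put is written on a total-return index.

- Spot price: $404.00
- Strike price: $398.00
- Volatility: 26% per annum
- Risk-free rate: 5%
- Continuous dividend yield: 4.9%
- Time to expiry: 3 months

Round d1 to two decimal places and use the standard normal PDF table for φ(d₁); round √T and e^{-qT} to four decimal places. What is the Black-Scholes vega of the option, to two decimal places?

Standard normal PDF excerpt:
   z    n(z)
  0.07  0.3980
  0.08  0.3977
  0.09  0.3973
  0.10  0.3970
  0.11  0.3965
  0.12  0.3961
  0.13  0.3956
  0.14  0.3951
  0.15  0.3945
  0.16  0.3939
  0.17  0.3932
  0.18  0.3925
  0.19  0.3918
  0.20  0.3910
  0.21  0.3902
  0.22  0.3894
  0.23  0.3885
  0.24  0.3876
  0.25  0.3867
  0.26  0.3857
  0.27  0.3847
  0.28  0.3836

78.32

σ√T = 0.26·√0.25 = 0.1300
ln(S/K) + (r − q + σ²/2)T = ln(404/398) + (0.05 − 0.049 + 0.26²/2)·0.25 = 0.0150 + 0.0087 = 0.0237
d₁ = 0.0237 / 0.1300 = 0.1820 ⇒ 0.18
√T = √0.25 = 0.5000
φ(d₁) = φ(0.18) = 0.3925
e^(−qT) = e^(−0.049·0.25) = 0.9878
vega = S·e^(−qT)·φ(d₁)·√T = 404·0.9878·0.3925·0.5000 = 78.3177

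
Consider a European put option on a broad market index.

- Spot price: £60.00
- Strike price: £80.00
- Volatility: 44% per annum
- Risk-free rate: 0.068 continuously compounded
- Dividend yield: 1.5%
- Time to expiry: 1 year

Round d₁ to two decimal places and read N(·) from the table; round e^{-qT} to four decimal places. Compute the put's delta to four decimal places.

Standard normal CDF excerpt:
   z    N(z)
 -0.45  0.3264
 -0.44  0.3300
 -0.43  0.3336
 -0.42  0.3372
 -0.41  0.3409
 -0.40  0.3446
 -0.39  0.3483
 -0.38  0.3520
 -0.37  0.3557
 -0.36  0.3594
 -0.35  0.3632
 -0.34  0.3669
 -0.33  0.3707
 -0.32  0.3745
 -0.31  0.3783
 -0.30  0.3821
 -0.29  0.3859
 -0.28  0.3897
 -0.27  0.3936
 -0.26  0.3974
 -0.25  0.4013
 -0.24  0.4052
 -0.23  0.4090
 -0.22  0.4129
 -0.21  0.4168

σ√T = 0.44 × 1.0000 = 0.4400
d₁ = [ln(60/80) + (0.068 − 0.015 + ½·0.44²)·1] / (σ√T) = (-0.2877 + 0.1498) / 0.4400 = -0.3134 which rounds to -0.31
N(d₁) = N(-0.31) = 0.3783
Δ_put = e^(−qT)·(N(d₁) − 1) = 0.9851·(0.3783 − 1) = -0.6124

-0.6124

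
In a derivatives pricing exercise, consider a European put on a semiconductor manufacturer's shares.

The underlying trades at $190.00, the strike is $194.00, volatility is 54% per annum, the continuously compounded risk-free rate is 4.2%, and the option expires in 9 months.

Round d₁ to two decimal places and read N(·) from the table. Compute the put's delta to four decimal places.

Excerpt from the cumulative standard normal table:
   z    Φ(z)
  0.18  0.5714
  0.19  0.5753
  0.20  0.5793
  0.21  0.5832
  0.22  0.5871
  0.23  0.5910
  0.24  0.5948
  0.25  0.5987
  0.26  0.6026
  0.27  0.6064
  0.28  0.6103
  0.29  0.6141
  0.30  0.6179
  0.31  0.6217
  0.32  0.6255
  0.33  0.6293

-0.3974

T = 0.75;  σ√T = 0.4677
d₁ = [ln(190/194) + (0.042 + 0.54²/2)·0.75] / 0.4677 = [-0.0208 + 0.1409] / 0.4677 = 0.2566 → 0.26
N(d₁) = N(0.26) = 0.6026
Δ_put = N(d₁) − 1 = 0.6026 − 1 = -0.3974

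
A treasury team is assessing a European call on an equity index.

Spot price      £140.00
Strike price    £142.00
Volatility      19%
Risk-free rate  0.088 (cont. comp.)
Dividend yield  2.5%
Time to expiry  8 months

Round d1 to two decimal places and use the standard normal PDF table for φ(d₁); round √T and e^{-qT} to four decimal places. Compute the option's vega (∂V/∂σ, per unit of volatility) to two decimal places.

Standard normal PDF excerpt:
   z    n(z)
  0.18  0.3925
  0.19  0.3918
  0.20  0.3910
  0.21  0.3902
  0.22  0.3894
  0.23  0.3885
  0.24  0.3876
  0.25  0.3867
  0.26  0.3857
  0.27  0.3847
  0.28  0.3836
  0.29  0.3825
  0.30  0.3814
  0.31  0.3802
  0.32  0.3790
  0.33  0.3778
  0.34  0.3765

σ√T = 0.19·√0.6667 = 0.1551
d₁ = [ln(140/142) + (0.088 − 0.025 + 0.19²/2)·0.6667] / 0.1551 = [-0.0142 + 0.0540] / 0.1551 = 0.2569 ⇒ 0.26
√T = √0.6667 = 0.8165
φ(d₁) = φ(0.26) = 0.3857
exp(−qT) = exp(−0.025·0.6667) = 0.9835
vega = S·exp(−qT)·φ(d₁)·√T = 140·0.9835·0.3857·0.8165 = 43.3619

43.36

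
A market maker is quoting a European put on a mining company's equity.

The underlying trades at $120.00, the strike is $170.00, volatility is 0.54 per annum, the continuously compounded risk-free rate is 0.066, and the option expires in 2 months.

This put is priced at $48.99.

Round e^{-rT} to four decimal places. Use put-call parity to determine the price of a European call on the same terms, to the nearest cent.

e^(−rT) = e^(−0.066·0.1667) = 0.9891
Put-call parity: C − P = S − K·e^(−rT) = 120 − 170·0.9891 = 120 − 168.1470 = -48.1470
C = P + (C − P) = 48.99 + (-48.1470) = 0.8430

$0.84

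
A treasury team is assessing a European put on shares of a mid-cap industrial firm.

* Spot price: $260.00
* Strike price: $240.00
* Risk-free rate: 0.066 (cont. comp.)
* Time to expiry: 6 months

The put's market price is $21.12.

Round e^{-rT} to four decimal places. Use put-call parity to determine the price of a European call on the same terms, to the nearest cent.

$48.92

e^(−rT) = e^(−0.066·0.5) = 0.9675
Put-call parity: C − P = S − K·e^(−rT) = 260 − 240·0.9675 = 260 − 232.2000 = 27.8000
C = P + (C − P) = 21.12 + (27.8000) = 48.9200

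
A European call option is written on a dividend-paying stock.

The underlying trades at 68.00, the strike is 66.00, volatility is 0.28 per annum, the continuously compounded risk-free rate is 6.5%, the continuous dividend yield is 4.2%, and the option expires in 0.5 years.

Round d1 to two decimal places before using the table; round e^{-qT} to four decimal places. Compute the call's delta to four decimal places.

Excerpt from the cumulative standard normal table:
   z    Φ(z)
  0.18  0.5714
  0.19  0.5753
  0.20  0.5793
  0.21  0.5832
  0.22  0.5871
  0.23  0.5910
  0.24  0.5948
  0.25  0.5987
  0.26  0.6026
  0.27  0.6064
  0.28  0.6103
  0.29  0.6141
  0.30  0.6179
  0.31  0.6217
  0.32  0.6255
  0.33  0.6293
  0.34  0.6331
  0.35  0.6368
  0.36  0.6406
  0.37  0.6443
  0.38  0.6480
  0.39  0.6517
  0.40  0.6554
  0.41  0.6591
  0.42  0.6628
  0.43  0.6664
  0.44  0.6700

σ√T = 0.28·√0.5 = 0.1980
d₁ = [ln(68/66) + (0.065 − 0.042 + 0.28²/2)·0.5] / 0.1980 = [0.0299 + 0.0311] / 0.1980 = 0.3079 → 0.31
N(d₁) = N(0.31) = 0.6217
Δ_call = e^(−qT)·N(d₁) = 0.9792·0.6217 = 0.6088

0.6088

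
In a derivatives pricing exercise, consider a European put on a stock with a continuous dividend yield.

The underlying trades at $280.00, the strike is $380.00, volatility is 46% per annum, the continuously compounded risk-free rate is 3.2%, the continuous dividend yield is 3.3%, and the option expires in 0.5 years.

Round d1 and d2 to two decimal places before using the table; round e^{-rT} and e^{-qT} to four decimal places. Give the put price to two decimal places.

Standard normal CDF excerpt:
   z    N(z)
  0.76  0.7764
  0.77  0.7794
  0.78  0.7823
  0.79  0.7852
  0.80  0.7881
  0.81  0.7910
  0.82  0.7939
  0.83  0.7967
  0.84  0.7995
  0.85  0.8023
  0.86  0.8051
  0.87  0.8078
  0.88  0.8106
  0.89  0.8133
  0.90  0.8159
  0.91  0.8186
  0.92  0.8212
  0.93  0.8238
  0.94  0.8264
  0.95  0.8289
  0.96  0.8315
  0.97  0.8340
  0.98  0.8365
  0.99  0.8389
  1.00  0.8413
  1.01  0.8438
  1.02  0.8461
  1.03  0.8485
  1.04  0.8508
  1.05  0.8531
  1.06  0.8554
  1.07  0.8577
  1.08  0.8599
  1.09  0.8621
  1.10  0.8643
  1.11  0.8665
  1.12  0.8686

$107.76

T = 0.5;  σ√T = 0.3253
d₁ = [ln(280/380) + (0.032 − 0.033 + ½·0.46²)·0.5] / (σ√T) = (-0.3054 + 0.0524) / 0.3253 = -0.7778 ⇒ -0.78
d₂ = -0.7778 − 0.3253 = -1.1030 ⇒ -1.10
e^(−qT) = e^(−0.033·0.5) = 0.9836;  e^(−rT) = e^(−0.032·0.5) = 0.9841
N(−d₂) = N(1.10) = 0.8643;  N(−d₁) = N(0.78) = 0.7823
P = 380·0.9841·0.8643 − 280·0.9836·0.7823 = 323.2119 − 215.4517 = 107.7602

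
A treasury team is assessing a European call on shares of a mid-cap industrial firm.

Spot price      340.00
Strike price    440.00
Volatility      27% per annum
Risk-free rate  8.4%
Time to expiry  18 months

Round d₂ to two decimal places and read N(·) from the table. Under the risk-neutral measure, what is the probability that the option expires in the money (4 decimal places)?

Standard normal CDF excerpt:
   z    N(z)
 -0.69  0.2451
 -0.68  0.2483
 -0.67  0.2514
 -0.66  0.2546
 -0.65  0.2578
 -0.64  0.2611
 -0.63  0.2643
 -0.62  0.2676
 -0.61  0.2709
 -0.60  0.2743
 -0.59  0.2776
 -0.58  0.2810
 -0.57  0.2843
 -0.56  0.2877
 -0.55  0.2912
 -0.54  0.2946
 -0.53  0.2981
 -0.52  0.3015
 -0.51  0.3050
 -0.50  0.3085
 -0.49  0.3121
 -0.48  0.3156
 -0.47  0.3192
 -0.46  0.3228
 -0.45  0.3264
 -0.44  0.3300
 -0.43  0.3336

σ√T = 0.27·√1.5 = 0.3307
d₁ = [ln(340/440) + (0.084 + 0.27²/2)·1.5] / 0.3307 = [-0.2578 + 0.1807] / 0.3307 = -0.2333 which rounds to -0.23
d₂ = d₁ − σ√T = -0.2333 − 0.3307 = -0.5640 which rounds to -0.56
Risk-neutral Pr[S_T > K] = N(d₂) = N(-0.56) = 0.2877

0.2877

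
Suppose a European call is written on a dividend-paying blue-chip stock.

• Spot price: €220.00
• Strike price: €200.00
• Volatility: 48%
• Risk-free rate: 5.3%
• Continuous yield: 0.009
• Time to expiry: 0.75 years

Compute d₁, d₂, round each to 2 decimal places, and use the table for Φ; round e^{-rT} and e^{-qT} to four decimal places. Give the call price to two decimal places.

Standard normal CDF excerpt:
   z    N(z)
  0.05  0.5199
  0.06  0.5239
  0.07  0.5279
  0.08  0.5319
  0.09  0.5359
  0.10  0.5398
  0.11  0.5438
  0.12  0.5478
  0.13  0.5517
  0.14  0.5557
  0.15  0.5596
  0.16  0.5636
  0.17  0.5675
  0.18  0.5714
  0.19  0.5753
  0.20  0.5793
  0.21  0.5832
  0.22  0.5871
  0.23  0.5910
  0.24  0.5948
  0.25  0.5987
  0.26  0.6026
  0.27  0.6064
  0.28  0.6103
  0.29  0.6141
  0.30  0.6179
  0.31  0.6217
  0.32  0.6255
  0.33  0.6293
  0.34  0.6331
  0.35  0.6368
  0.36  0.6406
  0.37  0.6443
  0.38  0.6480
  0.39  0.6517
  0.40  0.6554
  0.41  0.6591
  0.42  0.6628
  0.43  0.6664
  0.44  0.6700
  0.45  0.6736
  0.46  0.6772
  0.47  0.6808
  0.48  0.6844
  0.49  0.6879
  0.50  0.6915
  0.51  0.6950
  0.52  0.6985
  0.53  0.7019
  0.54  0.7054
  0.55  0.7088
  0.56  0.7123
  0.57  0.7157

€48.89

σ√T = 0.48 × 0.8660 = 0.4157
ln(S/K) + (r − q + σ²/2)T = ln(220/200) + (0.053 − 0.009 + 0.48²/2)·0.75 = 0.0953 + 0.1194 = 0.2147
d₁ = 0.2147 / 0.4157 = 0.5165 ≈ 0.52
d₂ = d₁ − σ√T = 0.5165 − 0.4157 = 0.1008 ≈ 0.10
exp(−qT) = exp(−0.009·0.75) = 0.9933;  exp(−rT) = exp(−0.053·0.75) = 0.9610
N(d₁) = N(0.52) = 0.6985;  N(d₂) = N(0.10) = 0.5398
C = 220·0.9933·0.6985 − 200·0.9610·0.5398 = 152.6404 − 103.7496 = 48.8909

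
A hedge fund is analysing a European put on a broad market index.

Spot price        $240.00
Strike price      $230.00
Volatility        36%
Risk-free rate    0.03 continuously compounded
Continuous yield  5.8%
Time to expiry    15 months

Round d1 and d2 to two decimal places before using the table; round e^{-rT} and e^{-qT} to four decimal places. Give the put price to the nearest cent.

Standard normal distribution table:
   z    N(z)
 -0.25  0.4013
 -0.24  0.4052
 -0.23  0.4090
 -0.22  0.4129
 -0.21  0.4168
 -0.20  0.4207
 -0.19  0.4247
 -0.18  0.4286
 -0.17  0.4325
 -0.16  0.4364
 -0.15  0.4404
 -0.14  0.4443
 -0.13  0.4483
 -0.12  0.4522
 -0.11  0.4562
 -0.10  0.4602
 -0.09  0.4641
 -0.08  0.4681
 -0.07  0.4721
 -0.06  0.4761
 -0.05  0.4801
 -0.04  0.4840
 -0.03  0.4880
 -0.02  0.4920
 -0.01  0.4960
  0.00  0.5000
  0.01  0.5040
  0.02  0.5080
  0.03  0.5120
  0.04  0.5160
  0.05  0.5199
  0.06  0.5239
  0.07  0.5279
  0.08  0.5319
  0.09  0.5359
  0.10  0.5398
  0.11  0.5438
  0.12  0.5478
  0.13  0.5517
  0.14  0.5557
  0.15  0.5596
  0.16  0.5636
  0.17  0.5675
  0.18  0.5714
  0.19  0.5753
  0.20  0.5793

$34.42

T = 1.25;  σ√T = 0.4025
d₁ = [ln(240/230) + (0.03 − 0.058 + 0.36²/2)·1.25] / 0.4025 = [0.0426 + 0.0460] / 0.4025 = 0.2200 → 0.22
d₂ = d₁ − σ√T = 0.2200 − 0.4025 = -0.1825 → -0.18
e^(−qT) = e^(−0.058·1.25) = 0.9301;  e^(−rT) = e^(−0.03·1.25) = 0.9632
N(−d₂) = N(0.18) = 0.5714;  N(−d₁) = N(-0.22) = 0.4129
P = 230·0.9632·0.5714 − 240·0.9301·0.4129 = 126.5857 − 92.1692 = 34.4165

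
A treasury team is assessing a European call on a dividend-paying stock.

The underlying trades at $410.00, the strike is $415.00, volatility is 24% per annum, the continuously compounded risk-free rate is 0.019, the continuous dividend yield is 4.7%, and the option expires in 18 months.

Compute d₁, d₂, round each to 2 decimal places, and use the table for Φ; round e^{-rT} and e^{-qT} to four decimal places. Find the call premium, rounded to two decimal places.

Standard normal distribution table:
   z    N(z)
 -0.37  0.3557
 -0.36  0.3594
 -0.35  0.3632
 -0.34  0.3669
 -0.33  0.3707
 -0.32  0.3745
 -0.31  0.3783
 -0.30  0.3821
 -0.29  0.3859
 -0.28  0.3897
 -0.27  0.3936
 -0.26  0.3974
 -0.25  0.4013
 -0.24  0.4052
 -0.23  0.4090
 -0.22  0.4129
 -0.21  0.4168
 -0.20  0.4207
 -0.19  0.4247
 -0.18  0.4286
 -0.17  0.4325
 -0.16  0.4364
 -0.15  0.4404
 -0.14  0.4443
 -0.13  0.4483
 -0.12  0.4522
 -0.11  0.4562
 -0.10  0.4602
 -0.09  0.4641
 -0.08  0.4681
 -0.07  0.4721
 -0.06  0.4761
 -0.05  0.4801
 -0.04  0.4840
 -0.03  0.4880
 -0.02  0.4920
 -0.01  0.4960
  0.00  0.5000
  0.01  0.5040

$35.41

σ√T = 0.24·√1.5 = 0.2939
d₁ = [ln(410/415) + (0.019 − 0.047 + 0.24²/2)·1.5] / 0.2939 = [-0.0121 + 0.0012] / 0.2939 = -0.0372 → -0.04
d₂ = d₁ − σ√T = -0.0372 − 0.2939 = -0.3311 → -0.33
e^(−qT) = e^(−0.047·1.5) = 0.9319;  e^(−rT) = e^(−0.019·1.5) = 0.9719
C = 410·0.9319·N(-0.04) − 415·0.9719·N(-0.33) = 410·0.9319·0.4840 − 415·0.9719·0.3707 = 184.9262 − 149.5176 = 35.4087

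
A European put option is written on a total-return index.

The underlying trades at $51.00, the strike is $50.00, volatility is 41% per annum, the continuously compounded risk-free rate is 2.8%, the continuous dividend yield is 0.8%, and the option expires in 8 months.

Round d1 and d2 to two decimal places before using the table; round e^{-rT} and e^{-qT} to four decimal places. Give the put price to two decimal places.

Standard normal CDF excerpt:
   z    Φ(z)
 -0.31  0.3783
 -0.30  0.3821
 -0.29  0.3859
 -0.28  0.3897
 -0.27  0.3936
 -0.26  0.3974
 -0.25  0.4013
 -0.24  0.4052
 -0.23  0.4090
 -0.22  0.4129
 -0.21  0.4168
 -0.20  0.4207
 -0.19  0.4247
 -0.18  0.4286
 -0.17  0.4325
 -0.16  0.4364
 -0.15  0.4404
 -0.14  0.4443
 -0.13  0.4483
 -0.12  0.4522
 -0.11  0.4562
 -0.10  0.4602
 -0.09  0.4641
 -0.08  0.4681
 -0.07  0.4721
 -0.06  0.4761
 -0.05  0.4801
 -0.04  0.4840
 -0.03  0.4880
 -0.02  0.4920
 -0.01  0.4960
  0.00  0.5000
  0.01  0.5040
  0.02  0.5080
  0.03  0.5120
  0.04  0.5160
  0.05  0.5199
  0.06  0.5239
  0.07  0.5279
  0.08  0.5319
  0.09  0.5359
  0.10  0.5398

σ√T = 0.41 × 0.8165 = 0.3348
d₁ = [ln(51/50) + (0.028 − 0.008 + ½·0.41²)·0.6667] / (σ√T) = (0.0198 + 0.0694) / 0.3348 = 0.2664 → 0.27
d₂ = 0.2664 − 0.3348 = -0.0684 → -0.07
exp(−qT) = exp(−0.008·0.6667) = 0.9947;  exp(−rT) = exp(−0.028·0.6667) = 0.9815
P = 50·0.9815·N(0.07) − 51·0.9947·N(-0.27) = 50·0.9815·0.5279 − 51·0.9947·0.3936 = 25.9067 − 19.9672 = 5.9395

$5.94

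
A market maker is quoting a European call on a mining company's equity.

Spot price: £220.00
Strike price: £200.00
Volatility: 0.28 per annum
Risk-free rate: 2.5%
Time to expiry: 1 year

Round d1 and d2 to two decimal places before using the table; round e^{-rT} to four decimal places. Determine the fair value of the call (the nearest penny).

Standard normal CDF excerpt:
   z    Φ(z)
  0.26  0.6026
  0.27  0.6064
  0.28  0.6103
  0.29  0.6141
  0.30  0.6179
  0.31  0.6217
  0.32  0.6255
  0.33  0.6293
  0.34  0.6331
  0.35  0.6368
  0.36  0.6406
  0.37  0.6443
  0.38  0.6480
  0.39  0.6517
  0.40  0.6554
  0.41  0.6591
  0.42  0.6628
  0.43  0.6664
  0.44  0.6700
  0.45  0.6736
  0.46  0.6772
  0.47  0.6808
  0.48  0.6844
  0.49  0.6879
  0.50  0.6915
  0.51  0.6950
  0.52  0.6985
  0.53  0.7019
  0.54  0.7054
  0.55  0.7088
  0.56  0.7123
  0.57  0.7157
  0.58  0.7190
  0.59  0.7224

£37.67

σ√T = 0.28 × 1.0000 = 0.2800
d₁ = [ln(220/200) + (0.025 + 0.28²/2)·1] / 0.2800 = [0.0953 + 0.0642] / 0.2800 = 0.5697 ⇒ 0.57
d₂ = d₁ − σ√T = 0.5697 − 0.2800 = 0.2897 ⇒ 0.29
e^(−rT) = e^(−0.025·1) = 0.9753
N(d₁) = N(0.57) = 0.7157;  N(d₂) = N(0.29) = 0.6141
C = 220·0.7157 − 200·0.9753·0.6141 = 157.4540 − 119.7863 = 37.6677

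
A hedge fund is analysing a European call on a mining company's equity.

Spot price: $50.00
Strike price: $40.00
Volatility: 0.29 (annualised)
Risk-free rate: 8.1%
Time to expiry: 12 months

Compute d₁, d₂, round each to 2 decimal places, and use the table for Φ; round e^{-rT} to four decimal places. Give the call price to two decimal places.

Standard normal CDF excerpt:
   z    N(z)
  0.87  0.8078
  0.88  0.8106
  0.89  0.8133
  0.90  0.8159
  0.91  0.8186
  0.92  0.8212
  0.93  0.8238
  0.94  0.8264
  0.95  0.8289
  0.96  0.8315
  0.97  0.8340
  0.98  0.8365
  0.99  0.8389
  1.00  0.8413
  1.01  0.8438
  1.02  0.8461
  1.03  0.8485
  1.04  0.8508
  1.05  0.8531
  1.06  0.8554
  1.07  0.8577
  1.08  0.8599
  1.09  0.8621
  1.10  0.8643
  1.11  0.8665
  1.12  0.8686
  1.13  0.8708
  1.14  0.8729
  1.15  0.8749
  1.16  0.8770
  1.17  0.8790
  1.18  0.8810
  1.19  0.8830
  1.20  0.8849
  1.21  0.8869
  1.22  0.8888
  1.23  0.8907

$14.05

T = 1;  σ√T = 0.2900
d₁ = [ln(50/40) + (0.081 + 0.29²/2)·1] / 0.2900 = [0.2231 + 0.1230] / 0.2900 = 1.1938 ≈ 1.19
d₂ = d₁ − σ√T = 1.1938 − 0.2900 = 0.9038 ≈ 0.90
e^(−rT) = e^(−0.081·1) = 0.9222
N(d₁) = N(1.19) = 0.8830;  N(d₂) = N(0.90) = 0.8159
C = 50·0.8830 − 40·0.9222·0.8159 = 44.1500 − 30.0969 = 14.0531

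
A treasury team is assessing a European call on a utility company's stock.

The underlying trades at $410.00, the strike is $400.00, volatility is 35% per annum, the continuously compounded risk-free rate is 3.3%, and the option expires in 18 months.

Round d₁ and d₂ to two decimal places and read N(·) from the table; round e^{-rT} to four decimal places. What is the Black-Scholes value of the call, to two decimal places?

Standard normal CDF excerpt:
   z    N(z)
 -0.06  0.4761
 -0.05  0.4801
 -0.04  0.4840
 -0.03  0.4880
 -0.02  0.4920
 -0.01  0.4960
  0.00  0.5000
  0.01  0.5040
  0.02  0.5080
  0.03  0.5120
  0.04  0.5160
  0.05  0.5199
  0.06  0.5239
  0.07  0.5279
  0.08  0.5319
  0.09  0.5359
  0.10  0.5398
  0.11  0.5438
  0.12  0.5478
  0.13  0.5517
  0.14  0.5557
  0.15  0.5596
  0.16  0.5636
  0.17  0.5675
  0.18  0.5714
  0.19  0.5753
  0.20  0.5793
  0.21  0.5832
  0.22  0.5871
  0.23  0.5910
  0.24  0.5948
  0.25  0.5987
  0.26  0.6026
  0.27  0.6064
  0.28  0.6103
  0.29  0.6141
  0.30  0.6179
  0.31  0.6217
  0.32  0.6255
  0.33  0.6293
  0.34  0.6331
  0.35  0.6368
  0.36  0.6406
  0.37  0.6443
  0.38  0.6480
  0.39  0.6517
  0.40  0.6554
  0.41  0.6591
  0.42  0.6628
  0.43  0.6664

σ√T = 0.35·√1.5 = 0.4287
d₁ = [ln(410/400) + (0.033 + 0.35²/2)·1.5] / 0.4287 = [0.0247 + 0.1414] / 0.4287 = 0.3874 ⇒ 0.39
d₂ = d₁ − σ√T = 0.3874 − 0.4287 = -0.0413 ⇒ -0.04
e^(−rT) = e^(−0.033·1.5) = 0.9517
N(d₁) = N(0.39) = 0.6517;  N(d₂) = N(-0.04) = 0.4840
C = 410·0.6517 − 400·0.9517·0.4840 = 267.1970 − 184.2491 = 82.9479

$82.95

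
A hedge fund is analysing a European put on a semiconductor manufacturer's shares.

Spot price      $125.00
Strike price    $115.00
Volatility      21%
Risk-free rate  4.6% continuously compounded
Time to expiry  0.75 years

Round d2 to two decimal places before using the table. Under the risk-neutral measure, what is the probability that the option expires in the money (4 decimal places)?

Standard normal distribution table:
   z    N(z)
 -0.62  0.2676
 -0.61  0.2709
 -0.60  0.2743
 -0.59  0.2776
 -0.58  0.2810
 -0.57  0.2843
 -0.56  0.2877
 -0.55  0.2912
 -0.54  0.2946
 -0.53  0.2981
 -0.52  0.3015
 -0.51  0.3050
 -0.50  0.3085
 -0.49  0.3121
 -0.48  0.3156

0.2877

σ√T = 0.21·√0.75 = 0.1819
ln(S/K) + (r + σ²/2)T = ln(125/115) + (0.046 + 0.21²/2)·0.75 = 0.0834 + 0.0510 = 0.1344
d₁ = 0.1344 / 0.1819 = 0.7391 which rounds to 0.74
d₂ = d₁ − σ√T = 0.7391 − 0.1819 = 0.5572 which rounds to 0.56
Pr(exercise) under Q = N(−d₂) = N(-0.56) = 0.2877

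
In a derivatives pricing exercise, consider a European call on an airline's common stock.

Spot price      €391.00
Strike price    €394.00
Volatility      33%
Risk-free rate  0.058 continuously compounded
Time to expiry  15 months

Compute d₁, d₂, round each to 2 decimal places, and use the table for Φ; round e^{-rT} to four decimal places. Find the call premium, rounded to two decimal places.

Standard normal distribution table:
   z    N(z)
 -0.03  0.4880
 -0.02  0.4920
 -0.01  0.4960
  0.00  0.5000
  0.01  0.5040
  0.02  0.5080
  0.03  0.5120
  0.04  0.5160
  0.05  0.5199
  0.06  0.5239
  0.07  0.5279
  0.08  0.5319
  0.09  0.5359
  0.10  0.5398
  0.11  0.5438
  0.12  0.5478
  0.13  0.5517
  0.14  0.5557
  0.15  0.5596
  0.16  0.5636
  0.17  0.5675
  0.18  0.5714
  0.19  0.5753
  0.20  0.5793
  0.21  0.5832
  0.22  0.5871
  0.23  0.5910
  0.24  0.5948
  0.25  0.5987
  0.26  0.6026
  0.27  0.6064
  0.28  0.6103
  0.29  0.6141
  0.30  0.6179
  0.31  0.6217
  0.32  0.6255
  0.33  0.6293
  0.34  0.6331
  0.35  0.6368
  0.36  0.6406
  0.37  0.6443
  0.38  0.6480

T = 1.25;  σ√T = 0.3690
d₁ = [ln(391/394) + (0.058 + ½·0.33²)·1.25] / (σ√T) = (-0.0076 + 0.1406) / 0.3690 = 0.3603 → 0.36
d₂ = 0.3603 − 0.3690 = -0.0087 → -0.01
e^(−rT) = e^(−0.058·1.25) = 0.9301
N(d₁) = N(0.36) = 0.6406;  N(d₂) = N(-0.01) = 0.4960
C = 391·0.6406 − 394·0.9301·0.4960 = 250.4746 − 181.7639 = 68.7107

€68.71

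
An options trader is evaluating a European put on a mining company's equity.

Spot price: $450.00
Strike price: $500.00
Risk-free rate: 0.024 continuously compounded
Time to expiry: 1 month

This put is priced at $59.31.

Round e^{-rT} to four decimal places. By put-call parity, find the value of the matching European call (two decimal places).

$10.31

e^(−rT) = e^(−0.024·0.08333) = 0.9980
Put-call parity: C − P = S − K·e^(−rT) = 450 − 500·0.9980 = 450 − 499.0000 = -49.0000
C = P + (C − P) = 59.31 + (-49.0000) = 10.3100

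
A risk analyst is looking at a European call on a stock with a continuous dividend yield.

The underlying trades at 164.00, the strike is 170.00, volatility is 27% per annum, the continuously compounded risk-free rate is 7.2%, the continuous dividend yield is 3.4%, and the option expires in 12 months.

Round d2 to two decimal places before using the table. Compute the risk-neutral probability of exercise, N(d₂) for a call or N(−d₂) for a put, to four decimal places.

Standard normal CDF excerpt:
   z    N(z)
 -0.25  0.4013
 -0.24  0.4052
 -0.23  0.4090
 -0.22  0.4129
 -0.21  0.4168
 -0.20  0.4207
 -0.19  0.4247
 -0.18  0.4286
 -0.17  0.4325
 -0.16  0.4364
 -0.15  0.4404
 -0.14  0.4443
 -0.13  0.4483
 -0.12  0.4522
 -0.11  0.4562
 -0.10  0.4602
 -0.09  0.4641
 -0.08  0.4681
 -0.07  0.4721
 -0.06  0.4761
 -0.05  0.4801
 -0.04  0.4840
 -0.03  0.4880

σ√T = 0.27·√1 = 0.2700
ln(S/K) + (r − q + σ²/2)T = ln(164/170) + (0.072 − 0.034 + 0.27²/2)·1 = -0.0359 + 0.0744 = 0.0385
d₁ = 0.0385 / 0.2700 = 0.1427 which rounds to 0.14
d₂ = d₁ − σ√T = 0.1427 − 0.2700 = -0.1273 which rounds to -0.13
Pr(exercise) under Q = N(d₂) = 0.4483

0.4483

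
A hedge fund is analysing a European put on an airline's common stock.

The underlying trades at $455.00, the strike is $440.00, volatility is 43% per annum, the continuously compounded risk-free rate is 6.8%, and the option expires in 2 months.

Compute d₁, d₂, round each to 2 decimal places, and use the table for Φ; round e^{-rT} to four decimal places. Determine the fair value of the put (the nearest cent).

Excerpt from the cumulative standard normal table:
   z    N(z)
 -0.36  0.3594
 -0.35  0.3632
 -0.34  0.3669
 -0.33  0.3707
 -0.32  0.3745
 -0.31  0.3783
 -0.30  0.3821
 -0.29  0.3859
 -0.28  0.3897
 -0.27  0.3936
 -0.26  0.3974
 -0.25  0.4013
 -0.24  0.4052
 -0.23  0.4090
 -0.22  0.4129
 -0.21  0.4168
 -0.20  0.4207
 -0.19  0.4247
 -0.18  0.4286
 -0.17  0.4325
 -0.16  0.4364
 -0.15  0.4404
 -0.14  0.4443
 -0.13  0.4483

$21.21

T = 0.1667;  σ√T = 0.1755
d₁ = [ln(455/440) + (0.068 + 0.43²/2)·0.1667] / 0.1755 = [0.0335 + 0.0267] / 0.1755 = 0.3433 ≈ 0.34
d₂ = d₁ − σ√T = 0.3433 − 0.1755 = 0.1677 ≈ 0.17
e^(−rT) = e^(−0.068·0.1667) = 0.9887
N(−d₂) = N(-0.17) = 0.4325;  N(−d₁) = N(-0.34) = 0.3669
P = 440·0.9887·0.4325 − 455·0.3669 = 188.1496 − 166.9395 = 21.2101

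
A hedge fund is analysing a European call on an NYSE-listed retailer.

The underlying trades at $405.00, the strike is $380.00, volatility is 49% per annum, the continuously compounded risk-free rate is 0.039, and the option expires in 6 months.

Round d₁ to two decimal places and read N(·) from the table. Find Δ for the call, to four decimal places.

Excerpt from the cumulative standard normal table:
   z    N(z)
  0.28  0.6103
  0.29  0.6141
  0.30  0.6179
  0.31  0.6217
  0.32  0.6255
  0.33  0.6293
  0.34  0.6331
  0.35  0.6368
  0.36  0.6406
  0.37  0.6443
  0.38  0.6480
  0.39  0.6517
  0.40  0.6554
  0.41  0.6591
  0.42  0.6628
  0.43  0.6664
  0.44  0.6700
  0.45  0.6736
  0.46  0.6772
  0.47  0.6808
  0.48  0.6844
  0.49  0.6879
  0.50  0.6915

T = 0.5;  σ√T = 0.3465
d₁ = [ln(405/380) + (0.039 + 0.49²/2)·0.5] / 0.3465 = [0.0637 + 0.0795] / 0.3465 = 0.4134 which rounds to 0.41
N(d₁) = N(0.41) = 0.6591
Δ_call = N(d₁) = 0.6591

0.6591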